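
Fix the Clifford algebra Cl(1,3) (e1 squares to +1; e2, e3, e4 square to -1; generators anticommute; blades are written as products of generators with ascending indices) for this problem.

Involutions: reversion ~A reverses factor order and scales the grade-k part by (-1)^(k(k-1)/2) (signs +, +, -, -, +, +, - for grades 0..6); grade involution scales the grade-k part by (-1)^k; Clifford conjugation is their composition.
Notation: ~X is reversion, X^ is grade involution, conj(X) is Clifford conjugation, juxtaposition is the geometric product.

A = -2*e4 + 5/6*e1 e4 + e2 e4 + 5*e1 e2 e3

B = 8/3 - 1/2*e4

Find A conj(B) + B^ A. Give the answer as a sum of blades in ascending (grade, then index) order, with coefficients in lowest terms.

first term: 1 - 5/12*e1 - 1/2*e2 - 16/3*e4 + 20/9*e1 e4 + 8/3*e2 e4 + 40/3*e1 e2 e3 + 5/2*e1 e2 e3 e4
second term: 1 + 5/12*e1 + 1/2*e2 - 16/3*e4 + 20/9*e1 e4 + 8/3*e2 e4 + 40/3*e1 e2 e3 - 5/2*e1 e2 e3 e4
Answer: 2 - 32/3*e4 + 40/9*e1 e4 + 16/3*e2 e4 + 80/3*e1 e2 e3


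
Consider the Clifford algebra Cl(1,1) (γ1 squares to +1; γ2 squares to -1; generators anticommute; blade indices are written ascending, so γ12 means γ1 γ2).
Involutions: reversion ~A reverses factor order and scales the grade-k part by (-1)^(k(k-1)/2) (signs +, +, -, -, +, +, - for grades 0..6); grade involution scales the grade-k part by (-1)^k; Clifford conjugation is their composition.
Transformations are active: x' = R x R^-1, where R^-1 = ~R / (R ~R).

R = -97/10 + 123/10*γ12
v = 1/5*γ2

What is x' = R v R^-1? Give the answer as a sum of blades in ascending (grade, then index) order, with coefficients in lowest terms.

~R = -97/10 - 123/10*γ12, and R ~R = -286/5, so R^-1 = ~R / (-286/5).
R v = -123/50*γ1 - 97/50*γ2
Answer: -11931/14300*γ1 - 12269/14300*γ2


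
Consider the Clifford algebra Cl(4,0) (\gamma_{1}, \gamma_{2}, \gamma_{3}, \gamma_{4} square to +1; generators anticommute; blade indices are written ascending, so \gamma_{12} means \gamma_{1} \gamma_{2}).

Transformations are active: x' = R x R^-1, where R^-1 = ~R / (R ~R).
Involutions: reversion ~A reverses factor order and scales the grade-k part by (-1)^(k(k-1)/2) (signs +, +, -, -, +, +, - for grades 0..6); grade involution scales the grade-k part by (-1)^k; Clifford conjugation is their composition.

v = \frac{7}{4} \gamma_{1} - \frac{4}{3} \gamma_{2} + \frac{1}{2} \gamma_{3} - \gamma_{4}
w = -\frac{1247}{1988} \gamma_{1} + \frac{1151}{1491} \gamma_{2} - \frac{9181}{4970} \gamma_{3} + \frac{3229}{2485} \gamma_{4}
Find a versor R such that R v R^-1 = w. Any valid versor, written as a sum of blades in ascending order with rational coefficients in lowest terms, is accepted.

Reasoning: v^2 = w^2 = \frac{877}{144} since conjugation preserves the quadratic form; R = v + w = \frac{558}{497} \gamma_{1} - \frac{279}{497} \gamma_{2} - \frac{3348}{2485} \gamma_{3} + \frac{744}{2485} \gamma_{4} is then valid when invertible, keeping its own part and reversing (v - w)/2.
Answer: \frac{558}{497} \gamma_{1} - \frac{279}{497} \gamma_{2} - \frac{3348}{2485} \gamma_{3} + \frac{744}{2485} \gamma_{4}


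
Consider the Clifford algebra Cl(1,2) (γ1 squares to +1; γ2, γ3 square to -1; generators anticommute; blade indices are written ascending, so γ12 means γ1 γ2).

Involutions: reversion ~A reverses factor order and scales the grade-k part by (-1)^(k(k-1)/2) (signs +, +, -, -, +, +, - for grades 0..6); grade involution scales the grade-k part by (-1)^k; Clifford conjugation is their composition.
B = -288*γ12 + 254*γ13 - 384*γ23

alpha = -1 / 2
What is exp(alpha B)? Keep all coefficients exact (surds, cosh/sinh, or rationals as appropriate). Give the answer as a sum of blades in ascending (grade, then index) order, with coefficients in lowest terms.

B^2 term by term: the squares give (-288)^2*(γ12)^2 + (254)^2*(γ13)^2 + (-384)^2*(γ23)^2 = 82944*(+1) + 64516*(+1) + 147456*(-1) = 4 (each basis 2-blade squares to minus the product of its generators' squares); cross terms between blades sharing an index anticommute and cancel. So B^2 = 4.
B^2 = 4 — a positive square means the series sums to a boost: l = 2, alpha*l = -1, so exp(alpha B) = cosh(-1) + (sinh(-1)/2)*B = cosh(1) + (-sinh(1)/2)*B.
Answer: cosh(1) + 144*sinh(1)*γ12 - 127*sinh(1)*γ13 + 192*sinh(1)*γ23


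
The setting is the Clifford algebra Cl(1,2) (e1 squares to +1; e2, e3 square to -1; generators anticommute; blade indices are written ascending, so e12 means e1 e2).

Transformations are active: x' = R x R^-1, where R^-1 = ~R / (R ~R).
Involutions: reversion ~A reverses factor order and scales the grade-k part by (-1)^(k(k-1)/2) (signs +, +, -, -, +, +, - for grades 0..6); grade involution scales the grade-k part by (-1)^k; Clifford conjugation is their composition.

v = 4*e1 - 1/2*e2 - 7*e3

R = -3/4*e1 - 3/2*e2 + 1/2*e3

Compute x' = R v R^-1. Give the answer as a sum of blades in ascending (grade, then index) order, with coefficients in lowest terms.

~R = -3/4*e1 - 3/2*e2 + 1/2*e3, and R ~R = -31/16, so R^-1 = ~R / (-31/16).
R v = -1/4 + 51/8*e12 + 13/4*e13 + 43/4*e23
Answer: -130/31*e1 + 7/62*e2 + 221/31*e3


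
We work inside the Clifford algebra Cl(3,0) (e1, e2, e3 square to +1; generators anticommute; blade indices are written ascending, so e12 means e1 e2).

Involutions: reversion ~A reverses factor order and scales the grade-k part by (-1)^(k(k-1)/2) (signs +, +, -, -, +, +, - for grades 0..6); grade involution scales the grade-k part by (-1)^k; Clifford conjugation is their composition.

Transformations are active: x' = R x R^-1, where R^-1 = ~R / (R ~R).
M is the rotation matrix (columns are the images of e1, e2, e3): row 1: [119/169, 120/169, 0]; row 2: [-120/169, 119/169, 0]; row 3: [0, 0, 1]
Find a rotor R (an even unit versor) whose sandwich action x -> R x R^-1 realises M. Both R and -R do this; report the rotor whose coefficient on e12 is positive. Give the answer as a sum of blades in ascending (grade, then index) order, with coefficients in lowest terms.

Method: write R = a + b12*e12 + b13*e13 + b23*e23 with a^2 + b12^2 + b13^2 + b23^2 = 1 (so R^-1 = ~R). Expanding the columns R e_j ~R gives tr M = 4a^2 - 1 and, from the antisymmetric part, M21 - M12 = -4a*b12, M13 - M31 = 4a*b13, M32 - M23 = -4a*b23.
Here tr M = 407/169, so a^2 = (1 + tr M)/4 = 144/169 and a = ±12/13. Taking a = 12/13: M21 - M12 = -240/169, M13 - M31 = 0, M32 - M23 = 0, giving b12 = 5/13, b13 = 0, b23 = 0, i.e. R = 12/13 + 5/13*e12.
Its e12 coefficient is already positive.
Answer: 12/13 + 5/13*e12. Recall the cover is two-to-one: with M of trace 407/169, both preimages act alike, and the stated e12 sign chooses the sheet.


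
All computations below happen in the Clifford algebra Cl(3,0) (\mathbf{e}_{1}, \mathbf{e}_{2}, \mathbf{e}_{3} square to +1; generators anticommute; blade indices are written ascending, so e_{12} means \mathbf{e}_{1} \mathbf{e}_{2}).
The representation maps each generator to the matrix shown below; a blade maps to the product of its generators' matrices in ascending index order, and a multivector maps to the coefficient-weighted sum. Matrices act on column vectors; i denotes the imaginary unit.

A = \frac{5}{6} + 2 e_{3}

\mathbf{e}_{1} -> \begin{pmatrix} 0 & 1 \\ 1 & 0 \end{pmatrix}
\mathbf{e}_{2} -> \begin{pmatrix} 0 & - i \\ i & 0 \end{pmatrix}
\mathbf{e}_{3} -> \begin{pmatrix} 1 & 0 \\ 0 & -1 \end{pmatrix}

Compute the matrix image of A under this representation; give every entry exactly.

M = (\frac{5}{6})*1 + (2)*rho(e_{3}), summed entrywise (1 is the identity matrix):
Answer: \begin{pmatrix} \frac{17}{6} & 0 \\ 0 & - \frac{7}{6} \end{pmatrix}


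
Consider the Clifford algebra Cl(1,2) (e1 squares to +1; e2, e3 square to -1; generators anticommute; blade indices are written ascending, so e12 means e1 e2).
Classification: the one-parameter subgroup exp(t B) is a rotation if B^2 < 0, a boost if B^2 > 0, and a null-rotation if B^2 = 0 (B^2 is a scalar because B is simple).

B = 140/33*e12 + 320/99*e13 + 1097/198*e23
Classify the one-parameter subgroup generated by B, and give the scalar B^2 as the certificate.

B^2 term by term: the squares give (140/33)^2*(e12)^2 + (320/99)^2*(e13)^2 + (1097/198)^2*(e23)^2 = 19600/1089*(+1) + 102400/9801*(+1) + 1203409/39204*(-1) = -9/4 (each basis 2-blade squares to minus the product of its generators' squares); cross terms between blades sharing an index anticommute and cancel. So B^2 = -9/4.
Answer: rotation, certificate B^2 = -9/4. The scalar -9/4 is the complete invariant here: its sign names the subgroup type.


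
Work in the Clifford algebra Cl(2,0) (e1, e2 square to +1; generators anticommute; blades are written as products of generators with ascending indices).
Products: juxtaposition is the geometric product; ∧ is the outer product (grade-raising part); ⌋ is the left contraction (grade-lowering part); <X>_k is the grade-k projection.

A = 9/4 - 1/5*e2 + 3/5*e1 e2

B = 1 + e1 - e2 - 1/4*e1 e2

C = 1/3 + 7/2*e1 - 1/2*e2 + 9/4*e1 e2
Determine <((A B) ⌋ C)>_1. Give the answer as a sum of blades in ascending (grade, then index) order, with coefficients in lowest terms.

step 1: 13/5 + 8/5*e1 - 61/20*e2 + 19/80*e1 e2
step 2: 7159/960 + 1277/80*e1 + 23/10*e2 + 117/20*e1 e2
step 3: 1277/80*e1 + 23/10*e2
Answer: 1277/80*e1 + 23/10*e2


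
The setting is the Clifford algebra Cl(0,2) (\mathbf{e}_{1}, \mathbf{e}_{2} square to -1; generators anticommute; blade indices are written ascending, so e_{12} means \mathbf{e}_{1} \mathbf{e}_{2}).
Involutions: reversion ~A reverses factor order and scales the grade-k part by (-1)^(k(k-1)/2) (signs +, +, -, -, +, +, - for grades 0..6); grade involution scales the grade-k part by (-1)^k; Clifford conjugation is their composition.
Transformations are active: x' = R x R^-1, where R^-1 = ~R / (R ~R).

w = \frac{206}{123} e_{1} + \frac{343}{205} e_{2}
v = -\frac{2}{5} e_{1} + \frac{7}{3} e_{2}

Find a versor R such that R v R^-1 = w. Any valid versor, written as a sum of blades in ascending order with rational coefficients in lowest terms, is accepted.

The midline construction: v and w both square to -\frac{1261}{225}, so reflecting in their sum \frac{784}{615} e_{1} + \frac{2464}{615} e_{2} exchanges them.
Answer: \frac{784}{615} e_{1} + \frac{2464}{615} e_{2}


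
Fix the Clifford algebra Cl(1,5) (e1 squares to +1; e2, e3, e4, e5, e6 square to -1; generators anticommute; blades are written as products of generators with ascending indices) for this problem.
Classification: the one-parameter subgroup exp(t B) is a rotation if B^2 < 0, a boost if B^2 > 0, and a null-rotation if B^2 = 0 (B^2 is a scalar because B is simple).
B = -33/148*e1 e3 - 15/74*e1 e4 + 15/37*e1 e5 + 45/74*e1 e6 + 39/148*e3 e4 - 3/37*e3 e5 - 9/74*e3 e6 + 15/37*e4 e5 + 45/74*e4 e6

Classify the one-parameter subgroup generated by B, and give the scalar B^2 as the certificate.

B^2 term by term: the squares give (-33/148)^2*(e1 e3)^2 + (-15/74)^2*(e1 e4)^2 + (15/37)^2*(e1 e5)^2 + (45/74)^2*(e1 e6)^2 + (39/148)^2*(e3 e4)^2 + (-3/37)^2*(e3 e5)^2 + (-9/74)^2*(e3 e6)^2 + (15/37)^2*(e4 e5)^2 + (45/74)^2*(e4 e6)^2 = 1089/21904*(+1) + 225/5476*(+1) + 225/1369*(+1) + 2025/5476*(+1) + 1521/21904*(-1) + 9/1369*(-1) + 81/5476*(-1) + 225/1369*(-1) + 2025/5476*(-1) = 0 (each basis 2-blade squares to minus the product of its generators' squares); cross terms between blades sharing an index anticommute and cancel; the commuting (index-disjoint) pairs give grade-4 terms 2*c*c'*(blade product), which cancel blade by blade — e1 e3 e4 e5: -495/2738 - 45/1369 + 585/2738 = 0; e1 e3 e4 e6: -1485/5476 - 135/2738 + 1755/5476 = 0; e1 e3 e5 e6: 135/1369 - 135/1369 = 0; e1 e4 e5 e6: -675/1369 + 675/1369 = 0; e3 e4 e5 e6: 135/1369 - 135/1369 = 0 — confirming B is simple. So B^2 = 0.
Answer: null-rotation, certificate B^2 = 0. B^2 = 0 is basis-independent, so its sign is the whole story.


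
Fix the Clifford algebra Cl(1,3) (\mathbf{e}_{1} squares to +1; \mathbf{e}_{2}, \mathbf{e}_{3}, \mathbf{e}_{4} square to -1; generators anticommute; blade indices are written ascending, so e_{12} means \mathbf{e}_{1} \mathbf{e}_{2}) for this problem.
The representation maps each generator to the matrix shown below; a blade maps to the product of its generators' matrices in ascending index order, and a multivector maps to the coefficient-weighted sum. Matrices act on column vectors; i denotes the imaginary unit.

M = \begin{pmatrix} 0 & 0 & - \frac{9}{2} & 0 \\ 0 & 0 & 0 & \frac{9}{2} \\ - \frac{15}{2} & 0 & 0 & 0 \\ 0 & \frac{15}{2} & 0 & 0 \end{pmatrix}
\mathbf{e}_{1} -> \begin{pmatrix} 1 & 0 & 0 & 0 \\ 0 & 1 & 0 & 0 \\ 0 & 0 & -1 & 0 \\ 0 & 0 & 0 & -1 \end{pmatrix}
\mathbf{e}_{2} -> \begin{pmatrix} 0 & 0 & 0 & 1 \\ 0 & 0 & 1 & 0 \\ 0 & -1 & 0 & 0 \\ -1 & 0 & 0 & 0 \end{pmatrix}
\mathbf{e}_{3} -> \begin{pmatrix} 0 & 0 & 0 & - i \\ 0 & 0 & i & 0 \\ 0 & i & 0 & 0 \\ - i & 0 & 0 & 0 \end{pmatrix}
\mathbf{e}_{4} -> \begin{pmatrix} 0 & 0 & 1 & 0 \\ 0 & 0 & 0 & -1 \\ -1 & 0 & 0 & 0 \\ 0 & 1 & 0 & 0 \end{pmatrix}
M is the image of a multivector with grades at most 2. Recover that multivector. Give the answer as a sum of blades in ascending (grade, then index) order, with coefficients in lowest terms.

Method: the blade images are trace-orthogonal — tr(rho(e_A) rho(e_B)^-1) = 4 if A = B and 0 otherwise — and rho(e_A)^-1 = (e_A)^2 * rho(e_A) with (e_A)^2 = +1 or -1, so the coefficient of e_A in the preimage is (e_A)^2 * tr(M rho(e_A))/4.
Nonzero projections over blades of grade <= 2: e_{4}: (e_{4})^2 = -1, tr(M rho(e_{4})) = -6, coefficient \frac{3}{2}; e_{14}: (e_{14})^2 = +1, tr(M rho(e_{14})) = -24, coefficient -6. Every other blade of grade <= 2 projects to 0.
Answer: \frac{3}{2} e_{4} - 6 e_{14}


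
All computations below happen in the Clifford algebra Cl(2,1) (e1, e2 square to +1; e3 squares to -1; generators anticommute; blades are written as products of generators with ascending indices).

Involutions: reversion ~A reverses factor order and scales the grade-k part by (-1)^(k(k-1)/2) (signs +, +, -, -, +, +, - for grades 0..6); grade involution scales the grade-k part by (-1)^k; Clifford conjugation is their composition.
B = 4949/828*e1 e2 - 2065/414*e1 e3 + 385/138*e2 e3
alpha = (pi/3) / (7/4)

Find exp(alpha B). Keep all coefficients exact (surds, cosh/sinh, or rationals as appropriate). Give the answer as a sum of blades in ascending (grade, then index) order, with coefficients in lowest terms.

B^2 term by term: the squares give (4949/828)^2*(e1 e2)^2 + (-2065/414)^2*(e1 e3)^2 + (385/138)^2*(e2 e3)^2 = 24492601/685584*(-1) + 4264225/171396*(+1) + 148225/19044*(+1) = -49/16 (each basis 2-blade squares to minus the product of its generators' squares); cross terms between blades sharing an index anticommute and cancel. So B^2 = -49/16.
B^2 = -49/16 — the negative square puts this in the circular regime; l = 7/4, alpha*l = pi/3, so exp(alpha B) = cos(pi/3) + (sin(pi/3)/(7/4))*B = 1/2 + (2*sqrt(3)/7)*B.
Answer: 1/2 + 707*sqrt(3)/414*e1 e2 - 295*sqrt(3)/207*e1 e3 + 55*sqrt(3)/69*e2 e3


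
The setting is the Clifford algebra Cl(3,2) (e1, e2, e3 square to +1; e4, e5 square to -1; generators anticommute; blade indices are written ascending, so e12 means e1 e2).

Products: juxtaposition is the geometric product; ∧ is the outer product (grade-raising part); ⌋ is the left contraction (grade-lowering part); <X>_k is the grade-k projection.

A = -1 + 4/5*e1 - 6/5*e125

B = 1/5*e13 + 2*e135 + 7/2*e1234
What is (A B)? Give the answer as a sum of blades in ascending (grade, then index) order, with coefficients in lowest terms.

step 1: 4/25*e3 - 1/5*e13 - 12/5*e23 + 8/5*e35 - 2*e135 + 14/5*e234 + 6/25*e235 + 21/5*e345 - 7/2*e1234
Answer: 4/25*e3 - 1/5*e13 - 12/5*e23 + 8/5*e35 - 2*e135 + 14/5*e234 + 6/25*e235 + 21/5*e345 - 7/2*e1234


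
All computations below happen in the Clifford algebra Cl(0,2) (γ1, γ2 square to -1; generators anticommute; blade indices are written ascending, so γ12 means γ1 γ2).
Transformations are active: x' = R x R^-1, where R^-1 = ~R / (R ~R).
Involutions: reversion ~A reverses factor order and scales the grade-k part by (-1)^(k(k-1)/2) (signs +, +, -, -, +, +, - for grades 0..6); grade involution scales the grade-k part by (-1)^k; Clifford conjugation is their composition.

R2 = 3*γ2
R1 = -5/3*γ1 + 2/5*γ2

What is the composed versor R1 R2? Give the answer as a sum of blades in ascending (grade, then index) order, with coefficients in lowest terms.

Distribute over the terms of R2 (each basis-blade product reordered to ascending indices, repeated generators contracted through their squares):
R1 (3*γ2) = -6/5 - 5*γ12
Answer: -6/5 - 5*γ12


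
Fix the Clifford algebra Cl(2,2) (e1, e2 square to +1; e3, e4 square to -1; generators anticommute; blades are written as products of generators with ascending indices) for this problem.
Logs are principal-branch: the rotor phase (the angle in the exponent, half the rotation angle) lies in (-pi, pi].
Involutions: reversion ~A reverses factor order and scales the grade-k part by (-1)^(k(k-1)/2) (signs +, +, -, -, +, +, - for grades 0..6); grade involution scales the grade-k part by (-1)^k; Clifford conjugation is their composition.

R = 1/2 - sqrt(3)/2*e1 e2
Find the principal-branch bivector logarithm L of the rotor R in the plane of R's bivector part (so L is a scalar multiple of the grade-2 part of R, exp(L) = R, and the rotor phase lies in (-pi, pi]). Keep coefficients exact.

The scalar part of R is 1/2, so the principal-branch rotor phase is pinned; divide the bivector part by its sine to get the unit plane — L is the phase times that plane.
Concretely: cos(phase) = 1/2 gives phase = ±pi/3, and since phase/sin(phase) is even the sign is immaterial: L = (phase/sin(phase)) * <R>_2 = (2*sqrt(3)*pi/9) * <R>_2.
Answer: -pi/3*e1 e2


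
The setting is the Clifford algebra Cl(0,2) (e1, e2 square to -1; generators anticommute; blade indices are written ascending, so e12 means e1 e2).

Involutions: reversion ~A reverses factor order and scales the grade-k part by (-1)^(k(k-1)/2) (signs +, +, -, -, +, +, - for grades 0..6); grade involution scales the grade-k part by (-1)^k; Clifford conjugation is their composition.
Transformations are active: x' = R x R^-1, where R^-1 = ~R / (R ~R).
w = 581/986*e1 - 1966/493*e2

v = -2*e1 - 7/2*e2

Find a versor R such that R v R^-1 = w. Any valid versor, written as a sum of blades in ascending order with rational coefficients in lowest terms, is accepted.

Take R = v + w = -1391/986*e1 - 7383/986*e2. Because q(v) = q(w) = -65/4, conjugation by R sends v exactly to w.
Answer: -1391/986*e1 - 7383/986*e2


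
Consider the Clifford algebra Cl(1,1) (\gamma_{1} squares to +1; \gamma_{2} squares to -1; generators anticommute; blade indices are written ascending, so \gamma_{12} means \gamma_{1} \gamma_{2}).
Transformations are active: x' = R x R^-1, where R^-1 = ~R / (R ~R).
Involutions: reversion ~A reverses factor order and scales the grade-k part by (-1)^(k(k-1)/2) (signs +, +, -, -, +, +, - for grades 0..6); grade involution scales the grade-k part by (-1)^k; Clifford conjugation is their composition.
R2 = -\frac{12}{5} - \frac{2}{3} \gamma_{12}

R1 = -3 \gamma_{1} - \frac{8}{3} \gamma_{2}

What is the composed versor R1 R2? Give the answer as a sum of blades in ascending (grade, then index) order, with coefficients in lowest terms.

Distribute over the terms of R1 (each basis-blade product reordered to ascending indices, repeated generators contracted through their squares):
(-3 \gamma_{1}) R2 = \frac{36}{5} \gamma_{1} + 2 \gamma_{2}
(-\frac{8}{3} \gamma_{2}) R2 = \frac{16}{9} \gamma_{1} + \frac{32}{5} \gamma_{2}
Summing the partial products and collecting blades:
Answer: \frac{404}{45} \gamma_{1} + \frac{42}{5} \gamma_{2}


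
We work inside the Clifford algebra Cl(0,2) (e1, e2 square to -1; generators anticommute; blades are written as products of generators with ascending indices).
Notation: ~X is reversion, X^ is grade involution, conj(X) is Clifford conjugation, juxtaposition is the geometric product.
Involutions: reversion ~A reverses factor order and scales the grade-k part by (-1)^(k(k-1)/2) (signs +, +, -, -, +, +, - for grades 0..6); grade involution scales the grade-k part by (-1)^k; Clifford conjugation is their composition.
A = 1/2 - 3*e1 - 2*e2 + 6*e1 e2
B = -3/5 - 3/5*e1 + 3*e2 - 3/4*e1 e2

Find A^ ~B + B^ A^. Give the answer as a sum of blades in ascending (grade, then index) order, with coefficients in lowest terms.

first term: -9 - 93/5*e1 - 111/20*e2 + 279/40*e1 e2
second term: 42/5 - 18*e1 - 171/20*e2 + 249/40*e1 e2
Answer: -3/5 - 183/5*e1 - 141/10*e2 + 66/5*e1 e2


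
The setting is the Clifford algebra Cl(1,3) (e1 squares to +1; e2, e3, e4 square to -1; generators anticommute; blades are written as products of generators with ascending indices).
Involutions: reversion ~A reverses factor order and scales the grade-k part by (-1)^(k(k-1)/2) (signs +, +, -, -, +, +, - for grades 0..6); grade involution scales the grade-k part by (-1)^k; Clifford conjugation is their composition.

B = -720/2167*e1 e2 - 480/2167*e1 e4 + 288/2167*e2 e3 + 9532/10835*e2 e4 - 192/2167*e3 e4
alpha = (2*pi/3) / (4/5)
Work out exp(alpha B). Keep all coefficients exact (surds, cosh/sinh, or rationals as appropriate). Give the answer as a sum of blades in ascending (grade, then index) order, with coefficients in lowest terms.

B^2 term by term: the squares give (-720/2167)^2*(e1 e2)^2 + (-480/2167)^2*(e1 e4)^2 + (288/2167)^2*(e2 e3)^2 + (9532/10835)^2*(e2 e4)^2 + (-192/2167)^2*(e3 e4)^2 = 518400/4695889*(+1) + 230400/4695889*(+1) + 82944/4695889*(-1) + 90859024/117397225*(-1) + 36864/4695889*(-1) = -16/25 (each basis 2-blade squares to minus the product of its generators' squares); cross terms between blades sharing an index anticommute and cancel; the commuting (index-disjoint) pairs give grade-4 terms 2*c*c'*(blade product), which cancel blade by blade — e1 e2 e3 e4: 276480/4695889 - 276480/4695889 = 0 — confirming B is simple. So B^2 = -16/25.
B^2 = -16/25 — circular case — the even/odd split gives cos and sin: l = 4/5, alpha*l = 2*pi/3, so exp(alpha B) = cos(2*pi/3) + (sin(2*pi/3)/(4/5))*B = -1/2 + (5*sqrt(3)/8)*B.
Answer: -1/2 - 450*sqrt(3)/2167*e1 e2 - 300*sqrt(3)/2167*e1 e4 + 180*sqrt(3)/2167*e2 e3 + 2383*sqrt(3)/4334*e2 e4 - 120*sqrt(3)/2167*e3 e4


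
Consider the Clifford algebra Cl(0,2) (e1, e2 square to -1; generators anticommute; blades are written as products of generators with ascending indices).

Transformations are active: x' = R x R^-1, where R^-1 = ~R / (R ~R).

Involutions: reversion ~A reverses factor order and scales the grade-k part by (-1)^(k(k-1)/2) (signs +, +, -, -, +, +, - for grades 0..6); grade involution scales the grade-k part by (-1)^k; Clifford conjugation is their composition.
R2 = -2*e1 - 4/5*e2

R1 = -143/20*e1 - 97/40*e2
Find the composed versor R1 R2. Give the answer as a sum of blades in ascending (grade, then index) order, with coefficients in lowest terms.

Distribute over the terms of R1 (each basis-blade product reordered to ascending indices, repeated generators contracted through their squares):
(-143/20*e1) R2 = -143/10 + 143/25*e1 e2
(-97/40*e2) R2 = -97/50 - 97/20*e1 e2
Summing the partial products and collecting blades:
Answer: -406/25 + 87/100*e1 e2


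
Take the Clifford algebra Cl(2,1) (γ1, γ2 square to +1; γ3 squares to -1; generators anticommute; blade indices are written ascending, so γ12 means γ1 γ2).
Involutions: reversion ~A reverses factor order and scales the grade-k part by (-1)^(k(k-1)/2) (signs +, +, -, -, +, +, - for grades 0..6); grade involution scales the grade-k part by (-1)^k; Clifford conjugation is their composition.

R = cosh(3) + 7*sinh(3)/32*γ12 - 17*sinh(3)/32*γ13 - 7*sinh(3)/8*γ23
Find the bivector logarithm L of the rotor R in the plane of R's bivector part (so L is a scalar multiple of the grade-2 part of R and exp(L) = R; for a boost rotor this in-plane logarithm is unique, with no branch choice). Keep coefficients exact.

The scalar part of R is cosh(3), which determines |rapidity| via cosh; the sign lives in the bivector part, and pairing them (bivector part over sinh of the rapidity = the plane) gives the unique in-plane L = rapidity * plane.
Concretely: cosh(rapidity) = cosh(3) gives rapidity = ±3, and since rapidity/sinh(rapidity) is even the sign is immaterial: L = (rapidity/sinh(rapidity)) * <R>_2 = (3/sinh(3)) * <R>_2.
Answer: 21/32*γ12 - 51/32*γ13 - 21/8*γ23


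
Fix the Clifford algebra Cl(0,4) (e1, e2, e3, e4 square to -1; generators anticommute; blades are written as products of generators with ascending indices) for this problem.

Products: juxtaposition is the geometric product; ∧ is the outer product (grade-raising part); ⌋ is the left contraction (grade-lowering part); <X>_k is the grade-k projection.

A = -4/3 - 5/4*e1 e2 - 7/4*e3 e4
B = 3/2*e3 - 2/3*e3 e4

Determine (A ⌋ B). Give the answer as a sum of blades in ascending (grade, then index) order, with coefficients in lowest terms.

step 1: -7/6 - 2*e3 + 8/9*e3 e4
Answer: -7/6 - 2*e3 + 8/9*e3 e4


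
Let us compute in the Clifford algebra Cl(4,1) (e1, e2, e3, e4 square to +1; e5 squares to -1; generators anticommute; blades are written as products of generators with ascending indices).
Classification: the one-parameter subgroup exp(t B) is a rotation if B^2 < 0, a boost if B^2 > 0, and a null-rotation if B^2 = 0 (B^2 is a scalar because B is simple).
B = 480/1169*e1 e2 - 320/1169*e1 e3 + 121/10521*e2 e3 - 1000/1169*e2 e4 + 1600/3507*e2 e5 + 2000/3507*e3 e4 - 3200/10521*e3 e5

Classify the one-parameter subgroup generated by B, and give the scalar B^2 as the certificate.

B^2 term by term: the squares give (480/1169)^2*(e1 e2)^2 + (-320/1169)^2*(e1 e3)^2 + (121/10521)^2*(e2 e3)^2 + (-1000/1169)^2*(e2 e4)^2 + (1600/3507)^2*(e2 e5)^2 + (2000/3507)^2*(e3 e4)^2 + (-3200/10521)^2*(e3 e5)^2 = 230400/1366561*(-1) + 102400/1366561*(-1) + 14641/110691441*(-1) + 1000000/1366561*(-1) + 2560000/12299049*(+1) + 4000000/12299049*(-1) + 10240000/110691441*(+1) = -1 (each basis 2-blade squares to minus the product of its generators' squares); cross terms between blades sharing an index anticommute and cancel; the commuting (index-disjoint) pairs give grade-4 terms 2*c*c'*(blade product), which cancel blade by blade — e1 e2 e3 e4: 640000/1366561 - 640000/1366561 = 0; e1 e2 e3 e5: -1024000/4099683 + 1024000/4099683 = 0; e2 e3 e4 e5: -6400000/12299049 + 6400000/12299049 = 0 — confirming B is simple. So B^2 = -1.
Answer: rotation, certificate B^2 = -1. No conjugation can change B^2 = -1; the sign gives the class.


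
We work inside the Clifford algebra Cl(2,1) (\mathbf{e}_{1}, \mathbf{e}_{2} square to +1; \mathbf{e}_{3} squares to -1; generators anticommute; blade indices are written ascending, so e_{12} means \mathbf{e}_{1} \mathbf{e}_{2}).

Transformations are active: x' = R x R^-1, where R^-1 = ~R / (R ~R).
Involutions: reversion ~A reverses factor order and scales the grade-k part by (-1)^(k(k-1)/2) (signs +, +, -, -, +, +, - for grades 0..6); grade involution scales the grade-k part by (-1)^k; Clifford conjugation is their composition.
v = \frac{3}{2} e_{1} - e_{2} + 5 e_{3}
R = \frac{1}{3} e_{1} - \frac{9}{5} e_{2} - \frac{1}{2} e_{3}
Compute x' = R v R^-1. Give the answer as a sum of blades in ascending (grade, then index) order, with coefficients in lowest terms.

~R = \frac{1}{3} e_{1} - \frac{9}{5} e_{2} - \frac{1}{2} e_{3}, and R ~R = \frac{2791}{900}, so R^-1 = ~R / (\frac{2791}{900}).
R v = \frac{24}{5} + \frac{71}{30} e_{12} + \frac{29}{12} e_{13} - \frac{19}{2} e_{23}
Answer: -\frac{2613}{5582} e_{1} - \frac{12761}{2791} e_{2} - \frac{18275}{2791} e_{3}


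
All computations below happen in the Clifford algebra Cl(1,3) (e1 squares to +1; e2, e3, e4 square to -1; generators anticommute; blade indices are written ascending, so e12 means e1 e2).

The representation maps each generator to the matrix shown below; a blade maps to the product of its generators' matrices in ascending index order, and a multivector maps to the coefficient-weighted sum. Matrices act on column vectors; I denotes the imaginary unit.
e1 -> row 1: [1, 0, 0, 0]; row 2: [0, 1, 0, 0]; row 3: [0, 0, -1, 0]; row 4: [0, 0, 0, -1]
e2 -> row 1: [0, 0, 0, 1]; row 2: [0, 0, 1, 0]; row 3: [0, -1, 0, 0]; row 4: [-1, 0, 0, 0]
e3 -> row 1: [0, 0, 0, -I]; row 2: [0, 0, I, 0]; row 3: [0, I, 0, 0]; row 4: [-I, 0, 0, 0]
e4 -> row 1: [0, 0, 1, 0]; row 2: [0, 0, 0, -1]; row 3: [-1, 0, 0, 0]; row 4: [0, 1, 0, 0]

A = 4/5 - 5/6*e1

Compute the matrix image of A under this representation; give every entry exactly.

M = (4/5)*1 + (-5/6)*rho(e1), summed entrywise (1 is the identity matrix):
Answer: row 1: [-1/30, 0, 0, 0]; row 2: [0, -1/30, 0, 0]; row 3: [0, 0, 49/30, 0]; row 4: [0, 0, 0, 49/30]


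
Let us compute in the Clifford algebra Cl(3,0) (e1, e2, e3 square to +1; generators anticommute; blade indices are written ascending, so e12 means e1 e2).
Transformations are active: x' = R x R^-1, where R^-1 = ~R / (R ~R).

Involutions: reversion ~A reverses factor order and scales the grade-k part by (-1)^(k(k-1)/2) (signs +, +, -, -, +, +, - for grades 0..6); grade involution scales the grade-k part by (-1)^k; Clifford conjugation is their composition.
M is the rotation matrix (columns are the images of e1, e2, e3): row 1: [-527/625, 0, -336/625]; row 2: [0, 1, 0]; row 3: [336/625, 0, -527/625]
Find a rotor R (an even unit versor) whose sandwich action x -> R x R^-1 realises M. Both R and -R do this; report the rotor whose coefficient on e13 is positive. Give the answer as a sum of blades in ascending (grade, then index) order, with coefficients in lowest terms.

Method: write R = a + b12*e12 + b13*e13 + b23*e23 with a^2 + b12^2 + b13^2 + b23^2 = 1 (so R^-1 = ~R). Expanding the columns R e_j ~R gives tr M = 4a^2 - 1 and, from the antisymmetric part, M21 - M12 = -4a*b12, M13 - M31 = 4a*b13, M32 - M23 = -4a*b23.
Here tr M = -429/625, so a^2 = (1 + tr M)/4 = 49/625 and a = ±7/25. Taking a = 7/25: M21 - M12 = 0, M13 - M31 = -672/625, M32 - M23 = 0, giving b12 = 0, b13 = -24/25, b23 = 0, i.e. R = 7/25 - 24/25*e13.
Its e13 coefficient is negative, so report the other preimage -R.
Answer: -7/25 + 24/25*e13. Recall the cover is two-to-one: with M of trace -429/625, both preimages act alike, and the stated e13 sign chooses the sheet.


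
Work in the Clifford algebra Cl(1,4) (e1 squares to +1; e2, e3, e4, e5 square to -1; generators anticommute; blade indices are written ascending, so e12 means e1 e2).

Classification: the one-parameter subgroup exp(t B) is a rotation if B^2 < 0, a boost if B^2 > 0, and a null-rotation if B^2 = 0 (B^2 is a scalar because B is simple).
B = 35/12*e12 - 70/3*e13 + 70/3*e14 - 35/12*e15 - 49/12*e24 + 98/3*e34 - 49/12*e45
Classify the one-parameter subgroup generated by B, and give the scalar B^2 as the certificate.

B^2 term by term: the squares give (35/12)^2*(e12)^2 + (-70/3)^2*(e13)^2 + (70/3)^2*(e14)^2 + (-35/12)^2*(e15)^2 + (-49/12)^2*(e24)^2 + (98/3)^2*(e34)^2 + (-49/12)^2*(e45)^2 = 1225/144*(+1) + 4900/9*(+1) + 4900/9*(+1) + 1225/144*(+1) + 2401/144*(-1) + 9604/9*(-1) + 2401/144*(-1) = 49/9 (each basis 2-blade squares to minus the product of its generators' squares); cross terms between blades sharing an index anticommute and cancel; the commuting (index-disjoint) pairs give grade-4 terms 2*c*c'*(blade product), which cancel blade by blade — e1234: 1715/9 - 1715/9 = 0; e1245: -1715/72 + 1715/72 = 0; e1345: 1715/9 - 1715/9 = 0 — confirming B is simple. So B^2 = 49/9.
Answer: boost, certificate B^2 = 49/9. No conjugation can change B^2 = 49/9; the sign gives the class.


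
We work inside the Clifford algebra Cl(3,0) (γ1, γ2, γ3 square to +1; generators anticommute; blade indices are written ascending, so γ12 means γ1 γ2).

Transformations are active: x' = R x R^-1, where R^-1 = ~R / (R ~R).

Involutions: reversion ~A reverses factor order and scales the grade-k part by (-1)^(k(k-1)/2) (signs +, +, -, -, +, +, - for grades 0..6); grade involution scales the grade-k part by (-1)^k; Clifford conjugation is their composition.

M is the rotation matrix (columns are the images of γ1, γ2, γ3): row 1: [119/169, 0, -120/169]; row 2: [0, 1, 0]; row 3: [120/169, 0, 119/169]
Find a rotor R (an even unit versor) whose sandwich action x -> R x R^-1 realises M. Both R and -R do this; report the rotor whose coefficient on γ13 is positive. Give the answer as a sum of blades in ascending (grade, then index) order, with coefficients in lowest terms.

Method: write R = a + b12*γ12 + b13*γ13 + b23*γ23 with a^2 + b12^2 + b13^2 + b23^2 = 1 (so R^-1 = ~R). Expanding the columns R e_j ~R gives tr M = 4a^2 - 1 and, from the antisymmetric part, M21 - M12 = -4a*b12, M13 - M31 = 4a*b13, M32 - M23 = -4a*b23.
Here tr M = 407/169, so a^2 = (1 + tr M)/4 = 144/169 and a = ±12/13. Taking a = 12/13: M21 - M12 = 0, M13 - M31 = -240/169, M32 - M23 = 0, giving b12 = 0, b13 = -5/13, b23 = 0, i.e. R = 12/13 - 5/13*γ13.
Its γ13 coefficient is negative, so report the other preimage -R.
Answer: -12/13 + 5/13*γ13. Key observation: the double cover Spin(3) -> SO(3) sends R and -R to the same matrix (trace 407/169 here), so the stated sign of the γ13 coefficient is what selects one sheet.


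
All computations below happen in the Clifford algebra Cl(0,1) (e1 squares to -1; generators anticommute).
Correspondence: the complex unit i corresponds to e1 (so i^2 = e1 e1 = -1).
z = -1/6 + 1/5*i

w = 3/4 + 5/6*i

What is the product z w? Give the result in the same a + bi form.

In blades: z = -1/6 + 1/5*e1, w = 3/4 + 5/6*e1.
Distribute z over w term by term (generator squares from the signature, products reordered to ascending indices): (-1/6)*w = -1/8 - 5/36*e1; (1/5*e1)*w = -1/6 + 3/20*e1.
Sum: -7/24 + 1/90*e1; translating back through the correspondence:
Answer: -7/24 + 1/90*i


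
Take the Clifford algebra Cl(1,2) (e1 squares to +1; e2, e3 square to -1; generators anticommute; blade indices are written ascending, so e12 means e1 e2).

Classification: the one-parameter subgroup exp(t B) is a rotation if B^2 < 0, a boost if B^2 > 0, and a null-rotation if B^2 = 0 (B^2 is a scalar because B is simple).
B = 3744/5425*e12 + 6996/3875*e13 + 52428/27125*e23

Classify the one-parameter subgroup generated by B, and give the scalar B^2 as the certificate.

B^2 term by term: the squares give (3744/5425)^2*(e12)^2 + (6996/3875)^2*(e13)^2 + (52428/27125)^2*(e23)^2 = 14017536/29430625*(+1) + 48944016/15015625*(+1) + 2748695184/735765625*(-1) = 0 (each basis 2-blade squares to minus the product of its generators' squares); cross terms between blades sharing an index anticommute and cancel. So B^2 = 0.
Answer: null-rotation, certificate B^2 = 0. B^2 = 0 is basis-independent, so its sign is the whole story.


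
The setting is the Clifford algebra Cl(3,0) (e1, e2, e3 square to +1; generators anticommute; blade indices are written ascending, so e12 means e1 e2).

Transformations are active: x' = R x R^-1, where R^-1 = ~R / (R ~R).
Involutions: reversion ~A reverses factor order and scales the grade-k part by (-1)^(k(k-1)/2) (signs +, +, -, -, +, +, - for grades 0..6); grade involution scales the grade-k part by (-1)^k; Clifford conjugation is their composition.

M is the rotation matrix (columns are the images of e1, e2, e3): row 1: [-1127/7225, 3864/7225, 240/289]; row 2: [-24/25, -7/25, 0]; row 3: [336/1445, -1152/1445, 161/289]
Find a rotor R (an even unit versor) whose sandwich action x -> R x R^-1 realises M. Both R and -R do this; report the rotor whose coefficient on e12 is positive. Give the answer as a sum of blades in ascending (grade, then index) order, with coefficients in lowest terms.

Method: write R = a + b12*e12 + b13*e13 + b23*e23 with a^2 + b12^2 + b13^2 + b23^2 = 1 (so R^-1 = ~R). Expanding the columns R e_j ~R gives tr M = 4a^2 - 1 and, from the antisymmetric part, M21 - M12 = -4a*b12, M13 - M31 = 4a*b13, M32 - M23 = -4a*b23.
Here tr M = 35/289, so a^2 = (1 + tr M)/4 = 81/289 and a = ±9/17. Taking a = 9/17: M21 - M12 = -432/289, M13 - M31 = 864/1445, M32 - M23 = -1152/1445, giving b12 = 12/17, b13 = 24/85, b23 = 32/85, i.e. R = 9/17 + 12/17*e12 + 24/85*e13 + 32/85*e23.
Its e12 coefficient is already positive.
Answer: 9/17 + 12/17*e12 + 24/85*e13 + 32/85*e23. Sheet selection: the two-to-one cover makes ±R indistinguishable at the matrix level (trace 35/289), so uniqueness comes from the required sign on e12.


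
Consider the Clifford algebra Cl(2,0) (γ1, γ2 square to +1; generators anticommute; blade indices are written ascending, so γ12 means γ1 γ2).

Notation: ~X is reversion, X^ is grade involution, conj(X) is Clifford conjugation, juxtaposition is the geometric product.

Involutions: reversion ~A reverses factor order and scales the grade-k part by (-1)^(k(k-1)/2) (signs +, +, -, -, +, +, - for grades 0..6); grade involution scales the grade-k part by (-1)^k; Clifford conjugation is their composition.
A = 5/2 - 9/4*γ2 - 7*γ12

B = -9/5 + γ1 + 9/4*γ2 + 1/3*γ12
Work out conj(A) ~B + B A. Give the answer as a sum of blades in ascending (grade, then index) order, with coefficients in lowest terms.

first term: 139/48 + 19*γ1 - 217/40*γ2 - 941/60*γ12
second term: -347/48 + 35/2*γ1 + 107/40*γ2 + 671/60*γ12
Answer: -13/3 + 73/2*γ1 - 11/4*γ2 - 9/2*γ12


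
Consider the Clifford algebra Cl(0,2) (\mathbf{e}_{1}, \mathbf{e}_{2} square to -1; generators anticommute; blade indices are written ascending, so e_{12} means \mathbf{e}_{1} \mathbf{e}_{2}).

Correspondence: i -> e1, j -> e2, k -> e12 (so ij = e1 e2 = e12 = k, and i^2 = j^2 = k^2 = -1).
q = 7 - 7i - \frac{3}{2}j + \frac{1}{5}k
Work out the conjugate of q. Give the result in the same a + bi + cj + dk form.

In blades: q = 7 - 7 e_{1} - \frac{3}{2} e_{2} + \frac{1}{5} e_{12}.
Conjugation here is Clifford conjugation: the scalar is fixed and the grade-1 and grade-2 blades all flip sign, giving 7 + 7 e_{1} + \frac{3}{2} e_{2} - \frac{1}{5} e_{12}; translating back:
Answer: 7 + 7i + \frac{3}{2}j - \frac{1}{5}k


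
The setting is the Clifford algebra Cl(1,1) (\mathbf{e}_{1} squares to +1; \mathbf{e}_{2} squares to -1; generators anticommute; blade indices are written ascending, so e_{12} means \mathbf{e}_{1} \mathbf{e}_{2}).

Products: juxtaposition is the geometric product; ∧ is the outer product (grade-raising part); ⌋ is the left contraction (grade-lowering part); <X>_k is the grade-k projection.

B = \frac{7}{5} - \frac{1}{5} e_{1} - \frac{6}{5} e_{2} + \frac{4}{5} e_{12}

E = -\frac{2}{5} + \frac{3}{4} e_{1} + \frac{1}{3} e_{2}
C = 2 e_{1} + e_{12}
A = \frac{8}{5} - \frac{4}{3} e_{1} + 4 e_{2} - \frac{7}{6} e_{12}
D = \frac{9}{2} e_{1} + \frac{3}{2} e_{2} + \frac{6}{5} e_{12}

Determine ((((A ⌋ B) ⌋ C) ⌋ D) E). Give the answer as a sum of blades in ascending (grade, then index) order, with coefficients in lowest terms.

step 1: \frac{478}{75} + \frac{72}{25} e_{1} - \frac{224}{75} e_{2} + \frac{32}{25} e_{12}
step 2: \frac{176}{25} + \frac{244}{25} e_{1} + \frac{72}{25} e_{2} + \frac{478}{75} e_{12}
step 3: \frac{5906}{125} + \frac{4392}{125} e_{1} + \frac{2784}{125} e_{2} + \frac{1056}{125} e_{12}
step 4: \frac{18}{625} + \frac{23207}{1250} e_{1} + \frac{946}{1875} e_{2} - \frac{5232}{625} e_{12}
Answer: \frac{18}{625} + \frac{23207}{1250} e_{1} + \frac{946}{1875} e_{2} - \frac{5232}{625} e_{12}


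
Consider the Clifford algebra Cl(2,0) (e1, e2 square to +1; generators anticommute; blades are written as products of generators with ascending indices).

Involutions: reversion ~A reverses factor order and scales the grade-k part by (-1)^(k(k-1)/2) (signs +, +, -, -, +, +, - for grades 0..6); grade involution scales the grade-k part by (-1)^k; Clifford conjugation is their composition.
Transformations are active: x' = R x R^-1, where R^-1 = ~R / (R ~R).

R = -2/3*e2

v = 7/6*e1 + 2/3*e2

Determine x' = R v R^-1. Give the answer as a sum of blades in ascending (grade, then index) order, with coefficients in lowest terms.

~R = -2/3*e2, and R ~R = 4/9, so R^-1 = ~R / (4/9).
R v = -4/9 + 7/9*e1 e2
Answer: -7/6*e1 + 2/3*e2


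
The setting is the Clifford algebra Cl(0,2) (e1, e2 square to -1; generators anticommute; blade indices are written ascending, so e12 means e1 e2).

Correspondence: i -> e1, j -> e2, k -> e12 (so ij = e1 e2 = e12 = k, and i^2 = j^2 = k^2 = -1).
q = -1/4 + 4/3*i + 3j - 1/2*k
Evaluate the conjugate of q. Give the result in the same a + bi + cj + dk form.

In blades: q = -1/4 + 4/3*e1 + 3*e2 - 1/2*e12.
Conjugation here is Clifford conjugation: the scalar is fixed and the grade-1 and grade-2 blades all flip sign, giving -1/4 - 4/3*e1 - 3*e2 + 1/2*e12; translating back:
Answer: -1/4 - 4/3*i - 3j + 1/2*k
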